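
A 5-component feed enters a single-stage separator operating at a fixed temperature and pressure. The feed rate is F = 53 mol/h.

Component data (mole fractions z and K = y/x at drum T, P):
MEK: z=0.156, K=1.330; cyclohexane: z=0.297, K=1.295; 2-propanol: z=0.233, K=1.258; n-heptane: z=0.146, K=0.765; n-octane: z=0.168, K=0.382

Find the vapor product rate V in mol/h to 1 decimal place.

Iterate (Newton) starting at β = 0.46:
  β = 0.460: g = -0.0080, g' = -0.181 → β = 0.416
  β = 0.416: g = -0.0002, g' = -0.172 → β = 0.415
Converged at β = 0.415.
Then V = β·F = 0.4149·53 = 22.0 mol/h and L = F − V = 31.0 mol/h.

V = 22.0 mol/h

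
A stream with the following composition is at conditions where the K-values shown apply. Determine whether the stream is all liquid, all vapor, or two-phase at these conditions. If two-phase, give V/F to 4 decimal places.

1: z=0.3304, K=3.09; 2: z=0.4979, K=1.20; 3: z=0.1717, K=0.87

all vapor

ΣzᵢKᵢ = 1.7678; Σzᵢ/Kᵢ = 0.7192.
Since Σzᵢ/Kᵢ < 1 the mixture is above its dew point — single vapor phase.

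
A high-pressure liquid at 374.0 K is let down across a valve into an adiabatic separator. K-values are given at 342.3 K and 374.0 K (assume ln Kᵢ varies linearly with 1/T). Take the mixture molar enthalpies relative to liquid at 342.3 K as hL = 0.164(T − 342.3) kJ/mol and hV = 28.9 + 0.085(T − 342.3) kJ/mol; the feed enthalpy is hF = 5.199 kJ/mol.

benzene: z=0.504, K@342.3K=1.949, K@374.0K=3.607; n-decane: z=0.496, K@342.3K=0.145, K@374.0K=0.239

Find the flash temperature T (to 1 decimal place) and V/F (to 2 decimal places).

T = 346.5 K, V/F = 0.16

Adiabatic flash: solve Rachford–Rice at each trial T, then check hF = ψ·hV(T) + (1−ψ)·hL(T).
  T = 342.3 K: K = (1.949, 0.145), RR gives ψ = 0.067, H_out = 1.931 kJ/mol
  T = 374.0 K: K = (3.607, 0.239), RR gives ψ = 0.472, H_out = 17.658 kJ/mol
  T = 358.1 K: K = (2.685, 0.188), RR gives ψ = 0.326, H_out = 11.617 kJ/mol
  T = 350.2 K: K = (2.296, 0.166), RR gives ψ = 0.221, H_out = 7.553 kJ/mol
  T = 346.2 K: K = (2.115, 0.155), RR gives ψ = 0.152, H_out = 4.975 kJ/mol
  T = 348.2 K: K = (2.204, 0.160), RR gives ψ = 0.188, H_out = 6.321 kJ/mol
Linear interpolation between T = 346.2 (H_out = 4.975) and T = 348.2 (H_out = 6.321) on hF = 5.199 gives T ≈ 346.5 K, at which ψ = 0.16.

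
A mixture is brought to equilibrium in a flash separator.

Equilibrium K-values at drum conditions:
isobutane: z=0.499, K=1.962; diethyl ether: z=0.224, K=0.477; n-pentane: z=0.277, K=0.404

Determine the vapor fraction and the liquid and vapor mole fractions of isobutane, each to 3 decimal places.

ψ = 0.364, x_isobutane = 0.370, y_isobutane = 0.725

Rachford–Rice: g(ψ) = Σ zᵢ(Kᵢ−1)/(1+ψ(Kᵢ−1)) = 0.
Feasibility: ΣzᵢKᵢ = 1.198, Σzᵢ/Kᵢ = 1.410 — both > 1, two phases present.
Newton–Raphson from ψ = 0.5:
  ψ = 0.500: g = -0.0697, g' = -0.523 → ψ = 0.367
  ψ = 0.367: g = -0.0013, g' = -0.507 → ψ = 0.364
Converged at ψ = 0.364.
Compositions from xᵢ = zᵢ/(1+ψ(Kᵢ−1)), yᵢ = Kᵢxᵢ:
  isobutane: x = 0.370, y = 0.725
  diethyl ether: x = 0.277, y = 0.132
  n-pentane: x = 0.354, y = 0.143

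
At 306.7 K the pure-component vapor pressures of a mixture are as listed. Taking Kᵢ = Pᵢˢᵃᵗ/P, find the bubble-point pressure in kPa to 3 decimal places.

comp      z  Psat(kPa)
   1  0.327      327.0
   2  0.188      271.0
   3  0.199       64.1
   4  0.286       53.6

Pbub = 185.963 kPa

At the bubble point ψ → 0, so ΣzᵢKᵢ = 1 with Kᵢ = Pᵢˢᵃᵗ/P ⇒ P = ΣzᵢPᵢˢᵃᵗ.
P = 0.327·327.0 + 0.188·271.0 + 0.199·64.1 + 0.286·53.6 = 185.963 kPa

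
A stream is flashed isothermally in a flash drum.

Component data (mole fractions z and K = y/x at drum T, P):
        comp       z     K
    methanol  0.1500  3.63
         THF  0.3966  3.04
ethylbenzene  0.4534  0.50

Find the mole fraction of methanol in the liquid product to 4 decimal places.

x_methanol = 0.0451

Rachford–Rice: g(V/F) = Σ zᵢ(Kᵢ−1)/(1+V/F(Kᵢ−1)) = 0.
g(0) = ΣzᵢKᵢ − 1 = 0.9769 and g(1) = 1 − Σzᵢ/Kᵢ = -0.0786, so a root lies in (0, 1).
Newton–Raphson from V/F = 0.57:
  V/F = 0.5700: g = 0.21488, g' = -0.7407 → V/F = 0.8601
  V/F = 0.8601: g = 0.01689, g' = -0.6640 → V/F = 0.8855
Converged at V/F = 0.8855.
Compositions from xᵢ = zᵢ/(1+V/F(Kᵢ−1)), yᵢ = Kᵢxᵢ:
  methanol: x = 0.0451, y = 0.1636
  THF: x = 0.1413, y = 0.4296
  ethylbenzene: x = 0.8136, y = 0.4068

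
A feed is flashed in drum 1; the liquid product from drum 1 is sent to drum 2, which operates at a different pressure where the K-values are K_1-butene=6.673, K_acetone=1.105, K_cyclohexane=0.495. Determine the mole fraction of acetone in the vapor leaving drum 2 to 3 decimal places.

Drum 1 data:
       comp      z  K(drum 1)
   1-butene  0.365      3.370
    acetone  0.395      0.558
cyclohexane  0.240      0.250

y_acetone (drum 2) = 0.486

Drum 1:
Let ψ₁ = V/F and solve Σ zᵢ(Kᵢ−1)/(1+ψ₁(Kᵢ−1)) = 0.
g(0) = ΣzᵢKᵢ − 1 = 0.510 and g(1) = 1 − Σzᵢ/Kᵢ = -0.776, so a root lies in (0, 1).
Newton iteration, ψ₁⁰ = 0.5:
  ψ₁ = 0.500: g = -0.1162, g' = -0.902 → ψ₁ = 0.371
  ψ₁ = 0.371: g = 0.0019, g' = -0.950 → ψ₁ = 0.373
Converged at ψ₁ = 0.373.
Drum-1 compositions:
  1-butene: x = 0.194, y = 0.653
  acetone: x = 0.473, y = 0.264
  cyclohexane: x = 0.333, y = 0.083
Drum-2 feed = drum-1 liquid: z₂ = (0.1937, 0.4730, 0.3333).
Drum 2:
Let ψ₂ = V/F and solve Σ zᵢ(Kᵢ−1)/(1+ψ₂(Kᵢ−1)) = 0.
Check two-phase: ΣzᵢKᵢ = 1.980 > 1 and Σzᵢ/Kᵢ = 1.130 > 1, so g(0) = 0.980 > 0 and g(1) = -0.130 < 0.
Iterate (Newton) starting at ψ₂ = 0.5:
  ψ₂ = 0.500: g = 0.1084, g' = -0.580 → ψ₂ = 0.687
  ψ₂ = 0.687: g = 0.0130, g' = -0.464 → ψ₂ = 0.715
Converged at ψ₂ = 0.715.
  1-butene: x = 0.038, y = 0.256
  acetone: x = 0.440, y = 0.486
  cyclohexane: x = 0.522, y = 0.258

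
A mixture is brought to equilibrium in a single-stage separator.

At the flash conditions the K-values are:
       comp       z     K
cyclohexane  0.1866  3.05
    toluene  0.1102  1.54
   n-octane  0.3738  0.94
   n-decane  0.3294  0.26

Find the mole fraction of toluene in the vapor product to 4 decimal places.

y_toluene = 0.1514

Material balance + equilibrium reduce to Σ zᵢ(Kᵢ−1)/(1+V/F(Kᵢ−1)) = 0.
g(0) = ΣzᵢKᵢ − 1 = 0.1759 and g(1) = 1 − Σzᵢ/Kᵢ = -0.7973, so a root lies in (0, 1).
Iterate (Newton) starting at V/F = 0.4:
  V/F = 0.4000: g = -0.11011, g' = -0.6238 → V/F = 0.2235
  V/F = 0.2235: g = 0.00064, g' = -0.6547 → V/F = 0.2245
Converged at V/F = 0.2245.
Compositions from xᵢ = zᵢ/(1+V/F(Kᵢ−1)), yᵢ = Kᵢxᵢ:
  cyclohexane: x = 0.1278, y = 0.3898
  toluene: x = 0.0983, y = 0.1514
  n-octane: x = 0.3789, y = 0.3562
  n-decane: x = 0.3950, y = 0.1027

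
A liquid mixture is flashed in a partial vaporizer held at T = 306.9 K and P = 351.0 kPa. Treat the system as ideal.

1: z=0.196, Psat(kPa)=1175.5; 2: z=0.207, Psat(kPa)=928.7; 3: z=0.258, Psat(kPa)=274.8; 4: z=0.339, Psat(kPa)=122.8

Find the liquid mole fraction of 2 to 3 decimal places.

Raoult's law: Kᵢ = Pᵢˢᵃᵗ/P = Pᵢˢᵃᵗ/351.0.
  K_1 = 1175.5/351.0 = 3.34900, K_2 = 928.7/351.0 = 2.64587, K_3 = 274.8/351.0 = 0.78291, K_4 = 122.8/351.0 = 0.34986
Iterate (Newton) starting at ψ = 0.69:
  ψ = 0.690: g = -0.1304, g' = -0.768 → ψ = 0.520
  ψ = 0.520: g = -0.0055, g' = -0.724 → ψ = 0.513
Converged at ψ = 0.513.
Compositions from xᵢ = zᵢ/(1+ψ(Kᵢ−1)), yᵢ = Kᵢxᵢ:
  1: x = 0.089, y = 0.298
  2: x = 0.112, y = 0.297
  3: x = 0.290, y = 0.227
  4: x = 0.509, y = 0.178

x_2 = 0.112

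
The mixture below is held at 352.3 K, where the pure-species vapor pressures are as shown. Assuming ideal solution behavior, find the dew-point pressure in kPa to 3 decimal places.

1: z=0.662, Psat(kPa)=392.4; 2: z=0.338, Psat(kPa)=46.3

Pdew = 111.268 kPa

At the dew point ψ → 1, so Σzᵢ/Kᵢ = 1 with Kᵢ = Pᵢˢᵃᵗ/P ⇒ 1/P = Σzᵢ/Pᵢˢᵃᵗ.
1/P = 0.662/392.4 + 0.338/46.3 = 0.008987 ⇒ P = 111.268 kPa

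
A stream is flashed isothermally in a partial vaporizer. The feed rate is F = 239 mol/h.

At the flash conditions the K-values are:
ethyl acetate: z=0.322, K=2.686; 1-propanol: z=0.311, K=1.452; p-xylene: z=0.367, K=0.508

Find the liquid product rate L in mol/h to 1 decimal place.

Iterate (Newton) starting at β = 0.5:
  β = 0.500: g = 0.1698, g' = -0.468 → β = 0.863
  β = 0.863: g = 0.0086, g' = -0.453 → β = 0.882
Converged at β = 0.882.
Then V = β·F = 0.8816·239 = 210.7 mol/h and L = F − V = 28.3 mol/h.

L = 28.3 mol/h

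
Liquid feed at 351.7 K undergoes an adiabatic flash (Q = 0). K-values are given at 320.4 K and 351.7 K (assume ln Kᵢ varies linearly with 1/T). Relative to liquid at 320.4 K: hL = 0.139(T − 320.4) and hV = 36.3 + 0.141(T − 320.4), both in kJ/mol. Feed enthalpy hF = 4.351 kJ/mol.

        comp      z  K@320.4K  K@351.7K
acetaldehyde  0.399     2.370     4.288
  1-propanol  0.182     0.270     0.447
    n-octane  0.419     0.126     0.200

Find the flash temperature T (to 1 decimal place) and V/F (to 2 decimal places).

T = 324.4 K, V/F = 0.10

Adiabatic flash: solve Rachford–Rice at each trial T, then check hF = ψ·hV(T) + (1−ψ)·hL(T).
  T = 320.4 K: K = (2.370, 0.270, 0.126), RR gives ψ = 0.042, H_out = 1.514 kJ/mol
  T = 351.7 K: K = (4.288, 0.447, 0.200), RR gives ψ = 0.363, H_out = 17.545 kJ/mol
  T = 336.0 K: K = (3.229, 0.351, 0.160), RR gives ψ = 0.239, H_out = 10.862 kJ/mol
  T = 328.2 K: K = (2.777, 0.309, 0.143), RR gives ψ = 0.155, H_out = 6.730 kJ/mol
  T = 324.3 K: K = (2.568, 0.289, 0.134), RR gives ψ = 0.103, H_out = 4.300 kJ/mol
  T = 326.2 K: K = (2.668, 0.299, 0.138), RR gives ψ = 0.130, H_out = 5.522 kJ/mol
Linear interpolation between T = 324.3 (H_out = 4.300) and T = 326.2 (H_out = 5.522) on hF = 4.351 gives T ≈ 324.4 K, at which ψ = 0.10.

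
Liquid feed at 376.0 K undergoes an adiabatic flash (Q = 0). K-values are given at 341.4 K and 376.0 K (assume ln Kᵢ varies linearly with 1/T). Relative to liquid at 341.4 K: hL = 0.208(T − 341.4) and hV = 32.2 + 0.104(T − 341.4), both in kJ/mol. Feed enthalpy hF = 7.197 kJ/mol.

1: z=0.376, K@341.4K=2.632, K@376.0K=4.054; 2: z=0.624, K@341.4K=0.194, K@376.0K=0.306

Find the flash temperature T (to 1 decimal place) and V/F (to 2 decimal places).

T = 350.7 K, V/F = 0.17

Adiabatic flash: solve Rachford–Rice at each trial T, then check hF = ψ·hV(T) + (1−ψ)·hL(T).
  T = 341.4 K: K = (2.632, 0.194), RR gives ψ = 0.084, H_out = 2.710 kJ/mol
  T = 376.0 K: K = (4.054, 0.306), RR gives ψ = 0.337, H_out = 16.849 kJ/mol
  T = 358.7 K: K = (3.301, 0.246), RR gives ψ = 0.228, H_out = 10.520 kJ/mol
  T = 350.0 K: K = (2.954, 0.219), RR gives ψ = 0.162, H_out = 6.864 kJ/mol
  T = 354.4 K: K = (3.127, 0.233), RR gives ψ = 0.197, H_out = 8.768 kJ/mol
  T = 352.2 K: K = (3.039, 0.226), RR gives ψ = 0.180, H_out = 7.831 kJ/mol
  T = 351.1 K: K = (2.996, 0.222), RR gives ψ = 0.171, H_out = 7.352 kJ/mol
  T = 350.6 K: K = (2.977, 0.221), RR gives ψ = 0.167, H_out = 7.131 kJ/mol
Linear interpolation between T = 350.6 (H_out = 7.131) and T = 351.1 (H_out = 7.352) on hF = 7.197 gives T ≈ 350.7 K, at which ψ = 0.17.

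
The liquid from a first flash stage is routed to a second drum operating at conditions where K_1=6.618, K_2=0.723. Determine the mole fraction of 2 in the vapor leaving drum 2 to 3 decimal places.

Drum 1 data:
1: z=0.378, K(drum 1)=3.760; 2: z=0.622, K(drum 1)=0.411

Drum 1:
Material balance + equilibrium reduce to Σ zᵢ(Kᵢ−1)/(1+ψ₁(Kᵢ−1)) = 0.
g(0) = ΣzᵢKᵢ − 1 = 0.677 and g(1) = 1 − Σzᵢ/Kᵢ = -0.614, so a root lies in (0, 1).
Newton–Raphson from ψ₁ = 0.67:
  ψ₁ = 0.670: g = -0.2390, g' = -0.944 → ψ₁ = 0.417
  ψ₁ = 0.417: g = -0.0003, g' = -1.002 → ψ₁ = 0.416
Converged at ψ₁ = 0.416.
Drum-1 compositions:
  1: x = 0.176, y = 0.661
  2: x = 0.824, y = 0.339
Drum-2 feed = drum-1 liquid: z₂ = (0.1759, 0.8241).
Drum 2:
Let ψ₂ = V/F and solve Σ zᵢ(Kᵢ−1)/(1+ψ₂(Kᵢ−1)) = 0.
Check two-phase: ΣzᵢKᵢ = 1.760 > 1 and Σzᵢ/Kᵢ = 1.166 > 1, so g(0) = 0.760 > 0 and g(1) = -0.166 < 0.
Newton iteration, ψ₂⁰ = 0.51:
  ψ₂ = 0.510: g = -0.0102, g' = -0.457 → ψ₂ = 0.488
Converged at ψ₂ = 0.488.
  1: x = 0.047, y = 0.311
  2: x = 0.953, y = 0.689

y_2 (drum 2) = 0.689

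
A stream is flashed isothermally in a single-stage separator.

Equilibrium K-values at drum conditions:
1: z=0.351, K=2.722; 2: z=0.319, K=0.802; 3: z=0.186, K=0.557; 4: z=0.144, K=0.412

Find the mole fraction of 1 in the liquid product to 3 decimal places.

x_1 = 0.178

Iterate (Newton) starting at β = 0.5:
  β = 0.500: g = 0.0289, g' = -0.476 → β = 0.561
  β = 0.561: g = 0.0005, g' = -0.461 → β = 0.562
Converged at β = 0.562.
Compositions from xᵢ = zᵢ/(1+β(Kᵢ−1)), yᵢ = Kᵢxᵢ:
  1: x = 0.178, y = 0.486
  2: x = 0.359, y = 0.288
  3: x = 0.248, y = 0.138
  4: x = 0.215, y = 0.089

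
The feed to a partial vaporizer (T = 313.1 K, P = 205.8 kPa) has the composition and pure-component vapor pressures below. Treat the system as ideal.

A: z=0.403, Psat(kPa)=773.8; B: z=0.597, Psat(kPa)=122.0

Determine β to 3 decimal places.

Raoult's law: Kᵢ = Pᵢˢᵃᵗ/P = Pᵢˢᵃᵗ/205.8.
  K_A = 773.8/205.8 = 3.75996, K_B = 122.0/205.8 = 0.59281
Binary case is linear: z₁(K₁−1)(1+β(K₂−1)) + z₂(K₂−1)(1+β(K₁−1)) = 0
⇒ β = [z₁(K₁−1)+z₂(K₂−1)] / [−(K₁−1)(K₂−1)] = 0.8692/1.1238 = 0.773

β = 0.773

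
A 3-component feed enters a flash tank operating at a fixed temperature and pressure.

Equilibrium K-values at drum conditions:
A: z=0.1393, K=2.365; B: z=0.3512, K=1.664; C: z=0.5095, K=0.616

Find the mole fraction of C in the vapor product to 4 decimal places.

Let ψ = V/F and solve Σ zᵢ(Kᵢ−1)/(1+ψ(Kᵢ−1)) = 0.
g(0) = ΣzᵢKᵢ − 1 = 0.2277 and g(1) = 1 − Σzᵢ/Kᵢ = -0.0971, so a root lies in (0, 1).
Newton iteration, ψ⁰ = 0.33:
  ψ = 0.3300: g = 0.09834, g' = -0.3261 → ψ = 0.6316
  ψ = 0.6316: g = 0.00812, g' = -0.2827 → ψ = 0.6603
  ψ = 0.6603: g = 0.00002, g' = -0.2815 → ψ = 0.6604
Converged at ψ = 0.6604.
Compositions from xᵢ = zᵢ/(1+ψ(Kᵢ−1)), yᵢ = Kᵢxᵢ:
  A: x = 0.0733, y = 0.1733
  B: x = 0.2441, y = 0.4063
  C: x = 0.6826, y = 0.4205

y_C = 0.4205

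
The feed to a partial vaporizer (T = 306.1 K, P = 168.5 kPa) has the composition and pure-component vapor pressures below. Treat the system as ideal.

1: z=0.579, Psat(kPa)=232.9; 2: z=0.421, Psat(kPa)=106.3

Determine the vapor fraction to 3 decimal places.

ψ = 0.467

Raoult's law: Kᵢ = Pᵢˢᵃᵗ/P = Pᵢˢᵃᵗ/168.5.
  K_1 = 232.9/168.5 = 1.38220, K_2 = 106.3/168.5 = 0.63086
Binary case is linear: z₁(K₁−1)(1+ψ(K₂−1)) + z₂(K₂−1)(1+ψ(K₁−1)) = 0
⇒ ψ = [z₁(K₁−1)+z₂(K₂−1)] / [−(K₁−1)(K₂−1)] = 0.0659/0.1411 = 0.467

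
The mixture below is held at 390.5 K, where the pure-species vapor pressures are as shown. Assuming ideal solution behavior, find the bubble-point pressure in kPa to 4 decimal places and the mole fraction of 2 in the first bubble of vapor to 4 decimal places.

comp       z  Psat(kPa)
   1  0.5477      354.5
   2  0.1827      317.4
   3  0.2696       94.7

Pbub = 277.6798 kPa, y_2 = 0.2088

At the bubble point ψ → 0, so ΣzᵢKᵢ = 1 with Kᵢ = Pᵢˢᵃᵗ/P ⇒ P = ΣzᵢPᵢˢᵃᵗ.
P = 0.5477·354.5 + 0.1827·317.4 + 0.2696·94.7 = 277.6798 kPa
yᵢ = zᵢPᵢˢᵃᵗ/P ⇒ y_2 = 0.1827·317.4/277.6798 = 0.2088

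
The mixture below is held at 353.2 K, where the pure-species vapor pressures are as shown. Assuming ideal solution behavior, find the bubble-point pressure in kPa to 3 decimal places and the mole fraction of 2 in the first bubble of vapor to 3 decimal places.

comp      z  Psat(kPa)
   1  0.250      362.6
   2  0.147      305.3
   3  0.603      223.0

At the bubble point ψ → 0, so ΣzᵢKᵢ = 1 with Kᵢ = Pᵢˢᵃᵗ/P ⇒ P = ΣzᵢPᵢˢᵃᵗ.
P = 0.250·362.6 + 0.147·305.3 + 0.603·223.0 = 269.998 kPa
yᵢ = zᵢPᵢˢᵃᵗ/P ⇒ y_2 = 0.147·305.3/269.998 = 0.166

Pbub = 269.998 kPa, y_2 = 0.166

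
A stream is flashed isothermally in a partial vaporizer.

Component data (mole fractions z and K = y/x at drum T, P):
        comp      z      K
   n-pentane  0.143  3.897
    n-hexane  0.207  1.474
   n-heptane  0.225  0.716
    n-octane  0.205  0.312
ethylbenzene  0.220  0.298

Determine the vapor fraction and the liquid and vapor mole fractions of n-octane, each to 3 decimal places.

ψ = 0.132, x_n-octane = 0.226, y_n-octane = 0.070

Rachford–Rice: g(ψ) = Σ zᵢ(Kᵢ−1)/(1+ψ(Kᵢ−1)) = 0.
Check two-phase: ΣzᵢKᵢ = 1.153 > 1 and Σzᵢ/Kᵢ = 1.887 > 1, so g(0) = 0.153 > 0 and g(1) = -0.887 < 0.
Newton iteration, ψ⁰ = 0.39:
  ψ = 0.390: g = -0.2000, g' = -0.707 → ψ = 0.107
  ψ = 0.107: g = 0.0241, g' = -1.000 → ψ = 0.131
  ψ = 0.131: g = 0.0008, g' = -0.939 → ψ = 0.132
Converged at ψ = 0.132.
Compositions from xᵢ = zᵢ/(1+ψ(Kᵢ−1)), yᵢ = Kᵢxᵢ:
  n-pentane: x = 0.103, y = 0.403
  n-hexane: x = 0.195, y = 0.287
  n-heptane: x = 0.234, y = 0.167
  n-octane: x = 0.226, y = 0.070
  ethylbenzene: x = 0.243, y = 0.072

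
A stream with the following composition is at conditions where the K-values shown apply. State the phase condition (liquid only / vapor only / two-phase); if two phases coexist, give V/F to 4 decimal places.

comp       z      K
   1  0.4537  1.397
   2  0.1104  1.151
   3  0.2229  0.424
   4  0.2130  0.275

liquid only

ΣzᵢKᵢ = 0.9140; Σzᵢ/Kᵢ = 1.7209.
Since ΣzᵢKᵢ < 1 the mixture is below its bubble point — single liquid phase.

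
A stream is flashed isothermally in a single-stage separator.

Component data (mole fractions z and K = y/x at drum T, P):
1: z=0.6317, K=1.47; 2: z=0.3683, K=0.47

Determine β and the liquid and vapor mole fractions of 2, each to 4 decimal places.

β = 0.4083, x_2 = 0.4700, y_2 = 0.2209

Let β = V/F and solve Σ zᵢ(Kᵢ−1)/(1+β(Kᵢ−1)) = 0.
Feasibility: ΣzᵢKᵢ = 1.1017, Σzᵢ/Kᵢ = 1.2133 — both > 1, two phases present.
Binary case is linear: z₁(K₁−1)(1+β(K₂−1)) + z₂(K₂−1)(1+β(K₁−1)) = 0
⇒ β = [z₁(K₁−1)+z₂(K₂−1)] / [−(K₁−1)(K₂−1)] = 0.10170/0.24910 = 0.4083
Compositions from xᵢ = zᵢ/(1+β(Kᵢ−1)), yᵢ = Kᵢxᵢ:
  1: x = 0.5300, y = 0.7791
  2: x = 0.4700, y = 0.2209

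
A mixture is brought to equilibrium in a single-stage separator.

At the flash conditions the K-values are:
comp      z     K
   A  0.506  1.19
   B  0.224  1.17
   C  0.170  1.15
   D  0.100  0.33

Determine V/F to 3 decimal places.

V/F = 0.779

Material balance + equilibrium reduce to Σ zᵢ(Kᵢ−1)/(1+V/F(Kᵢ−1)) = 0.
g(0) = ΣzᵢKᵢ − 1 = 0.093 and g(1) = 1 − Σzᵢ/Kᵢ = -0.068, so a root lies in (0, 1).
Newton iteration, V/F⁰ = 0.5:
  V/F = 0.500: g = 0.0459, g' = -0.126 → V/F = 0.865
  V/F = 0.865: g = -0.0211, g' = -0.276 → V/F = 0.789
  V/F = 0.789: g = -0.0021, g' = -0.224 → V/F = 0.779
Converged at V/F = 0.779.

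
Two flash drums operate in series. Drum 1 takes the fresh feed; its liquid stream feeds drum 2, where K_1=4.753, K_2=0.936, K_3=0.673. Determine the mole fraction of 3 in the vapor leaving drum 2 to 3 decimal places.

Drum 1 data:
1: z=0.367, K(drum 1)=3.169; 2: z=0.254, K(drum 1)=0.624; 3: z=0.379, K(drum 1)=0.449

Drum 1:
Newton iteration, ψ₁⁰ = 0.5:
  ψ₁ = 0.500: g = -0.0240, g' = -0.671 → ψ₁ = 0.464
  ψ₁ = 0.464: g = 0.0003, g' = -0.689 → ψ₁ = 0.465
Converged at ψ₁ = 0.465.
Drum-1 compositions:
  1: x = 0.183, y = 0.579
  2: x = 0.308, y = 0.192
  3: x = 0.509, y = 0.229
Drum-2 feed = drum-1 liquid: z₂ = (0.1828, 0.3078, 0.5094).
Drum 2:
Material balance + equilibrium reduce to Σ zᵢ(Kᵢ−1)/(1+ψ₂(Kᵢ−1)) = 0.
g(0) = ΣzᵢKᵢ − 1 = 0.500 and g(1) = 1 − Σzᵢ/Kᵢ = -0.124, so a root lies in (0, 1).
Newton–Raphson from ψ₂ = 0.5:
  ψ₂ = 0.500: g = 0.0190, g' = -0.390 → ψ₂ = 0.549
  ψ₂ = 0.549: g = 0.0008, g' = -0.357 → ψ₂ = 0.551
Converged at ψ₂ = 0.551.
  1: x = 0.060, y = 0.283
  2: x = 0.319, y = 0.299
  3: x = 0.621, y = 0.418

y_3 (drum 2) = 0.418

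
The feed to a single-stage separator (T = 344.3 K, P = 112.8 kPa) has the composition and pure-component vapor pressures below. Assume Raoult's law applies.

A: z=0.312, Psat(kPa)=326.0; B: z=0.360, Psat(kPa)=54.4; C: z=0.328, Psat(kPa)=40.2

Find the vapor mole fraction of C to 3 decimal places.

Raoult's law: Kᵢ = Pᵢˢᵃᵗ/P = Pᵢˢᵃᵗ/112.8.
  K_A = 326.0/112.8 = 2.89007, K_B = 54.4/112.8 = 0.48227, K_C = 40.2/112.8 = 0.35638
Rachford–Rice: g(V/F) = Σ zᵢ(Kᵢ−1)/(1+V/F(Kᵢ−1)) = 0.
g(0) = ΣzᵢKᵢ − 1 = 0.192 and g(1) = 1 − Σzᵢ/Kᵢ = -0.775, so a root lies in (0, 1).
Iterate (Newton) starting at V/F = 0.5:
  V/F = 0.500: g = -0.2596, g' = -0.766 → V/F = 0.161
  V/F = 0.161: g = 0.0133, g' = -0.939 → V/F = 0.175
Converged at V/F = 0.175.
Compositions from xᵢ = zᵢ/(1+V/F(Kᵢ−1)), yᵢ = Kᵢxᵢ:
  A: x = 0.234, y = 0.677
  B: x = 0.396, y = 0.191
  C: x = 0.370, y = 0.132

y_C = 0.132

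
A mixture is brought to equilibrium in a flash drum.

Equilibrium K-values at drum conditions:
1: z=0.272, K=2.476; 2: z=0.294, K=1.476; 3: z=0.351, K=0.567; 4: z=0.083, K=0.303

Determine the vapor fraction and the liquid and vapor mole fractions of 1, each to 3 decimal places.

ψ = 0.638, x_1 = 0.140, y_1 = 0.347

Newton–Raphson from ψ = 0.35:
  ψ = 0.350: g = 0.1290, g' = -0.469 → ψ = 0.625
  ψ = 0.625: g = 0.0056, g' = -0.450 → ψ = 0.638
Converged at ψ = 0.638.
Compositions from xᵢ = zᵢ/(1+ψ(Kᵢ−1)), yᵢ = Kᵢxᵢ:
  1: x = 0.140, y = 0.347
  2: x = 0.226, y = 0.333
  3: x = 0.485, y = 0.275
  4: x = 0.149, y = 0.045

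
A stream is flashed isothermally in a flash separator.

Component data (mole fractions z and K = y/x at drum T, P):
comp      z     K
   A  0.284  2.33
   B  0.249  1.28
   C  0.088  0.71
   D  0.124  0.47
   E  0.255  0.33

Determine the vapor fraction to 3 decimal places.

Rachford–Rice: g(ψ) = Σ zᵢ(Kᵢ−1)/(1+ψ(Kᵢ−1)) = 0.
Feasibility: ΣzᵢKᵢ = 1.185, Σzᵢ/Kᵢ = 1.477 — both > 1, two phases present.
Iterate (Newton) starting at ψ = 0.5:
  ψ = 0.500: g = -0.0882, g' = -0.530 → ψ = 0.334
  ψ = 0.334: g = -0.0027, g' = -0.508 → ψ = 0.328
Converged at ψ = 0.328.

ψ = 0.328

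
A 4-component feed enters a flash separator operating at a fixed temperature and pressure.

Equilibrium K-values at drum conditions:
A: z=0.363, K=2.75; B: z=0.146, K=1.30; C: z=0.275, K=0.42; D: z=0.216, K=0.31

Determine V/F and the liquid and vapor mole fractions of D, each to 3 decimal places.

Rachford–Rice: g(V/F) = Σ zᵢ(Kᵢ−1)/(1+V/F(Kᵢ−1)) = 0.
g(0) = ΣzᵢKᵢ − 1 = 0.371 and g(1) = 1 − Σzᵢ/Kᵢ = -0.596, so a root lies in (0, 1).
Newton iteration, V/F⁰ = 0.5:
  V/F = 0.500: g = -0.0753, g' = -0.749 → V/F = 0.400
  V/F = 0.400: g = -0.0004, g' = -0.748 → V/F = 0.399
Converged at V/F = 0.399.
Compositions from xᵢ = zᵢ/(1+V/F(Kᵢ−1)), yᵢ = Kᵢxᵢ:
  A: x = 0.214, y = 0.588
  B: x = 0.130, y = 0.170
  C: x = 0.358, y = 0.150
  D: x = 0.298, y = 0.092

V/F = 0.399, x_D = 0.298, y_D = 0.092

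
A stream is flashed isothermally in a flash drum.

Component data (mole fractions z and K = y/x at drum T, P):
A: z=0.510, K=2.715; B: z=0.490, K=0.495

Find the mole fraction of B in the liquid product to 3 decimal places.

Binary case is linear: z₁(K₁−1)(1+ψ(K₂−1)) + z₂(K₂−1)(1+ψ(K₁−1)) = 0
⇒ ψ = [z₁(K₁−1)+z₂(K₂−1)] / [−(K₁−1)(K₂−1)] = 0.6272/0.8661 = 0.724
Compositions from xᵢ = zᵢ/(1+ψ(Kᵢ−1)), yᵢ = Kᵢxᵢ:
  A: x = 0.227, y = 0.618
  B: x = 0.773, y = 0.382

x_B = 0.773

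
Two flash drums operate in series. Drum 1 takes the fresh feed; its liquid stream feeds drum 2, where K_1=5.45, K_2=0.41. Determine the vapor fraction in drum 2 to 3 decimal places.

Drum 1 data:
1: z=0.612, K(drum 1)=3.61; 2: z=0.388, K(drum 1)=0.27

V/F (drum 2) = 0.195

Drum 1:
Binary case is linear: z₁(K₁−1)(1+ψ₁(K₂−1)) + z₂(K₂−1)(1+ψ₁(K₁−1)) = 0
⇒ ψ₁ = [z₁(K₁−1)+z₂(K₂−1)] / [−(K₁−1)(K₂−1)] = 1.3141/1.9053 = 0.690
Drum-1 compositions:
  1: x = 0.219, y = 0.789
  2: x = 0.781, y = 0.211
Drum-2 feed = drum-1 liquid: z₂ = (0.2186, 0.7814).
Drum 2:
Binary case is linear: z₁(K₁−1)(1+ψ₂(K₂−1)) + z₂(K₂−1)(1+ψ₂(K₁−1)) = 0
⇒ ψ₂ = [z₁(K₁−1)+z₂(K₂−1)] / [−(K₁−1)(K₂−1)] = 0.5116/2.6255 = 0.195
  1: x = 0.117, y = 0.638
  2: x = 0.883, y = 0.362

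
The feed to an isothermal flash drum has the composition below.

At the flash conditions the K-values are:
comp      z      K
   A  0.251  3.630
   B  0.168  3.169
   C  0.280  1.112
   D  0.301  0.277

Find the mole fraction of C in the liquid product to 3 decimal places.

Rachford–Rice: g(β) = Σ zᵢ(Kᵢ−1)/(1+β(Kᵢ−1)) = 0.
g(0) = ΣzᵢKᵢ − 1 = 0.838 and g(1) = 1 − Σzᵢ/Kᵢ = -0.461, so a root lies in (0, 1).
Newton–Raphson from β = 0.58:
  β = 0.580: g = 0.0774, g' = -0.897 → β = 0.666
  β = 0.666: g = -0.0019, g' = -0.950 → β = 0.664
Converged at β = 0.664.
Compositions from xᵢ = zᵢ/(1+β(Kᵢ−1)), yᵢ = Kᵢxᵢ:
  A: x = 0.091, y = 0.332
  B: x = 0.069, y = 0.218
  C: x = 0.261, y = 0.290
  D: x = 0.579, y = 0.160

x_C = 0.261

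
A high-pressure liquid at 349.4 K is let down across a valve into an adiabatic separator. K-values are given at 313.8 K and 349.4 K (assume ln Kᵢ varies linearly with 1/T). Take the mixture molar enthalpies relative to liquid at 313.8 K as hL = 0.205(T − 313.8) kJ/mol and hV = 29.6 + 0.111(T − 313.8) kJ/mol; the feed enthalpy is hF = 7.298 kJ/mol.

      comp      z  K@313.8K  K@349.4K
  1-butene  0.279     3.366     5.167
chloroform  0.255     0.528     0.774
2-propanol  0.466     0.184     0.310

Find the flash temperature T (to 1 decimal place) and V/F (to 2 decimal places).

Adiabatic flash: solve Rachford–Rice at each trial T, then check hF = ψ·hV(T) + (1−ψ)·hL(T).
  T = 313.8 K: K = (3.366, 0.528, 0.184), RR gives ψ = 0.096, H_out = 2.827 kJ/mol
  T = 349.4 K: K = (5.167, 0.774, 0.310), RR gives ψ = 0.339, H_out = 16.193 kJ/mol
  T = 331.6 K: K = (4.219, 0.646, 0.242), RR gives ψ = 0.223, H_out = 9.872 kJ/mol
  T = 322.7 K: K = (3.780, 0.586, 0.212), RR gives ψ = 0.162, H_out = 6.494 kJ/mol
  T = 327.1 K: K = (3.994, 0.615, 0.227), RR gives ψ = 0.193, H_out = 8.192 kJ/mol
  T = 324.9 K: K = (3.886, 0.600, 0.219), RR gives ψ = 0.178, H_out = 7.351 kJ/mol
Linear interpolation between T = 322.7 (H_out = 6.494) and T = 324.9 (H_out = 7.351) on hF = 7.298 gives T ≈ 324.8 K, at which ψ = 0.18.

T = 324.8 K, V/F = 0.18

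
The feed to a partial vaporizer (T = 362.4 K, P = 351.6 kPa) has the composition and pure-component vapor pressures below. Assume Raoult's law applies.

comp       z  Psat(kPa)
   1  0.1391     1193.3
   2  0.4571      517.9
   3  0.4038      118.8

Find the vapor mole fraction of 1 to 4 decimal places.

Raoult's law: Kᵢ = Pᵢˢᵃᵗ/P = Pᵢˢᵃᵗ/351.6.
  K_1 = 1193.3/351.6 = 3.393914, K_2 = 517.9/351.6 = 1.472981, K_3 = 118.8/351.6 = 0.337884
Material balance + equilibrium reduce to Σ zᵢ(Kᵢ−1)/(1+β(Kᵢ−1)) = 0.
Feasibility: ΣzᵢKᵢ = 1.2818, Σzᵢ/Kᵢ = 1.5464 — both > 1, two phases present.
Newton iteration, β⁰ = 0.32:
  β = 0.3200: g = 0.03709, g' = -0.6177 → β = 0.3800
  β = 0.3800: g = 0.00036, g' = -0.6081 → β = 0.3806
Converged at β = 0.3806.
Compositions from xᵢ = zᵢ/(1+β(Kᵢ−1)), yᵢ = Kᵢxᵢ:
  1: x = 0.0728, y = 0.2470
  2: x = 0.3874, y = 0.5706
  3: x = 0.5399, y = 0.1824

y_1 = 0.2470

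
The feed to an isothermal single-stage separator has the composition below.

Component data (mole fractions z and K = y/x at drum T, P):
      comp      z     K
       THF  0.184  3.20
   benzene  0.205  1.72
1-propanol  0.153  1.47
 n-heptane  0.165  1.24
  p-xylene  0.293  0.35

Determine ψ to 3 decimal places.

ψ = 0.694

Let ψ = V/F and solve Σ zᵢ(Kᵢ−1)/(1+ψ(Kᵢ−1)) = 0.
Feasibility: ΣzᵢKᵢ = 1.473, Σzᵢ/Kᵢ = 1.251 — both > 1, two phases present.
Newton iteration, ψ⁰ = 0.6:
  ψ = 0.600: g = 0.0560, g' = -0.578 → ψ = 0.697
  ψ = 0.697: g = -0.0021, g' = -0.626 → ψ = 0.694
Converged at ψ = 0.694.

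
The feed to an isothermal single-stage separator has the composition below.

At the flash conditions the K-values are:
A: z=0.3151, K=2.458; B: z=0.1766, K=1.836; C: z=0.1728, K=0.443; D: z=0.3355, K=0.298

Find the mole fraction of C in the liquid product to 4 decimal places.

x_C = 0.2120

Material balance + equilibrium reduce to Σ zᵢ(Kᵢ−1)/(1+V/F(Kᵢ−1)) = 0.
Check two-phase: ΣzᵢKᵢ = 1.2753 > 1 and Σzᵢ/Kᵢ = 1.7403 > 1, so g(0) = 0.2753 > 0 and g(1) = -0.7403 < 0.
Newton iteration, V/F⁰ = 0.31:
  V/F = 0.3100: g = 0.01629, g' = -0.7440 → V/F = 0.3319
Converged at V/F = 0.3319.
Compositions from xᵢ = zᵢ/(1+V/F(Kᵢ−1)), yᵢ = Kᵢxᵢ:
  A: x = 0.2123, y = 0.5219
  B: x = 0.1382, y = 0.2538
  C: x = 0.2120, y = 0.0939
  D: x = 0.4374, y = 0.1304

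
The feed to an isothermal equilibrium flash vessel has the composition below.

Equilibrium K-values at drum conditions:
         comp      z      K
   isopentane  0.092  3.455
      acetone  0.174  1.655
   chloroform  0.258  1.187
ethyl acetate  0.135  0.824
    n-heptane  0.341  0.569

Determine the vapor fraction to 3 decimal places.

Material balance + equilibrium reduce to Σ zᵢ(Kᵢ−1)/(1+ψ(Kᵢ−1)) = 0.
Check two-phase: ΣzᵢKᵢ = 1.217 > 1 and Σzᵢ/Kᵢ = 1.112 > 1, so g(0) = 0.217 > 0 and g(1) = -0.112 < 0.
Iterate (Newton) starting at ψ = 0.47:
  ψ = 0.470: g = 0.0261, g' = -0.275 → ψ = 0.565
  ψ = 0.565: g = 0.0008, g' = -0.260 → ψ = 0.568
Converged at ψ = 0.568.

ψ = 0.568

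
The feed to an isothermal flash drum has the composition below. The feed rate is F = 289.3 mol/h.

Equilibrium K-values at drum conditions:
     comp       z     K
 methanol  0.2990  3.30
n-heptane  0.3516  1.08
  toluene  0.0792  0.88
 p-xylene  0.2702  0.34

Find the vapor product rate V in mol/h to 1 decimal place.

Let β = V/F and solve Σ zᵢ(Kᵢ−1)/(1+β(Kᵢ−1)) = 0.
g(0) = ΣzᵢKᵢ − 1 = 0.5280 and g(1) = 1 − Σzᵢ/Kᵢ = -0.3009, so a root lies in (0, 1).
Newton–Raphson from β = 0.44:
  β = 0.4400: g = 0.10762, g' = -0.6278 → β = 0.6114
  β = 0.6114: g = 0.00337, g' = -0.6074 → β = 0.6170
Converged at β = 0.6170.
Then V = β·F = 0.6170·289.3 = 178.5 mol/h and L = F − V = 110.8 mol/h.

V = 178.5 mol/h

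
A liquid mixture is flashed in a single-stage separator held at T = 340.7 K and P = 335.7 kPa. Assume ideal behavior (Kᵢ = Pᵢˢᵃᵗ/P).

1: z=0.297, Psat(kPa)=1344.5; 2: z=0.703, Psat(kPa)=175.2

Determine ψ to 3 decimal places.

Raoult's law: Kᵢ = Pᵢˢᵃᵗ/P = Pᵢˢᵃᵗ/335.7.
  K_1 = 1344.5/335.7 = 4.00506, K_2 = 175.2/335.7 = 0.52189
Let ψ = V/F and solve Σ zᵢ(Kᵢ−1)/(1+ψ(Kᵢ−1)) = 0.
g(0) = ΣzᵢKᵢ − 1 = 0.556 and g(1) = 1 − Σzᵢ/Kᵢ = -0.421, so a root lies in (0, 1).
Binary case is linear: z₁(K₁−1)(1+ψ(K₂−1)) + z₂(K₂−1)(1+ψ(K₁−1)) = 0
⇒ ψ = [z₁(K₁−1)+z₂(K₂−1)] / [−(K₁−1)(K₂−1)] = 0.5564/1.4367 = 0.387

ψ = 0.387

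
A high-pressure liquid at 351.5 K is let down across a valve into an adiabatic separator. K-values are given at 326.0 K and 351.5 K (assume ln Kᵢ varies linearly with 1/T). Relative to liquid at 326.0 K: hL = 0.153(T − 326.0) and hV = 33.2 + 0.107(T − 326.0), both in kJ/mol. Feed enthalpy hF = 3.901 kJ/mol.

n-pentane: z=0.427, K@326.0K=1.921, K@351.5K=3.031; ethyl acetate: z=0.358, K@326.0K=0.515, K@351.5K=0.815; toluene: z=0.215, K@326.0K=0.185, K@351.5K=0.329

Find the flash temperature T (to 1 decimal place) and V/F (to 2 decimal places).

Adiabatic flash: solve Rachford–Rice at each trial T, then check hF = ψ·hV(T) + (1−ψ)·hL(T).
  T = 326.0 K: K = (1.921, 0.515, 0.185), RR gives ψ = 0.077, H_out = 2.551 kJ/mol
  T = 351.5 K: K = (3.031, 0.815, 0.329), RR gives ψ = 0.715, H_out = 26.802 kJ/mol
  T = 338.8 K: K = (2.436, 0.654, 0.250), RR gives ψ = 0.423, H_out = 15.756 kJ/mol
  T = 332.4 K: K = (2.168, 0.582, 0.216), RR gives ψ = 0.264, H_out = 9.676 kJ/mol
  T = 329.2 K: K = (2.042, 0.548, 0.200), RR gives ψ = 0.176, H_out = 6.297 kJ/mol
  T = 327.6 K: K = (1.981, 0.531, 0.192), RR gives ψ = 0.128, H_out = 4.478 kJ/mol
Linear interpolation between T = 326.0 (H_out = 2.551) and T = 327.6 (H_out = 4.478) on hF = 3.901 gives T ≈ 327.1 K, at which ψ = 0.11.

T = 327.1 K, V/F = 0.11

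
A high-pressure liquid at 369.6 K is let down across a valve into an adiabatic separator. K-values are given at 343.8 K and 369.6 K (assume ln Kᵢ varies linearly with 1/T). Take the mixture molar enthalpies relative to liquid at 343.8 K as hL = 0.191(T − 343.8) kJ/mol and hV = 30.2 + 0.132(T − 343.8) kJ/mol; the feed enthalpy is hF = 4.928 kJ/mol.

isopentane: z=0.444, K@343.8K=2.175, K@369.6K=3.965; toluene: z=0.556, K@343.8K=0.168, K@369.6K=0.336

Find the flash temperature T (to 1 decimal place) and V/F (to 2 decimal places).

Adiabatic flash: solve Rachford–Rice at each trial T, then check hF = ψ·hV(T) + (1−ψ)·hL(T).
  T = 343.8 K: K = (2.175, 0.168), RR gives ψ = 0.060, H_out = 1.826 kJ/mol
  T = 369.6 K: K = (3.965, 0.336), RR gives ψ = 0.481, H_out = 18.726 kJ/mol
  T = 356.7 K: K = (2.969, 0.241), RR gives ψ = 0.302, H_out = 11.362 kJ/mol
  T = 350.2 K: K = (2.545, 0.201), RR gives ψ = 0.196, H_out = 7.073 kJ/mol
  T = 347.0 K: K = (2.355, 0.184), RR gives ψ = 0.134, H_out = 4.625 kJ/mol
  T = 348.6 K: K = (2.448, 0.193), RR gives ψ = 0.166, H_out = 5.885 kJ/mol
Linear interpolation between T = 347.0 (H_out = 4.625) and T = 348.6 (H_out = 5.885) on hF = 4.928 gives T ≈ 347.4 K, at which ψ = 0.14.

T = 347.4 K, V/F = 0.14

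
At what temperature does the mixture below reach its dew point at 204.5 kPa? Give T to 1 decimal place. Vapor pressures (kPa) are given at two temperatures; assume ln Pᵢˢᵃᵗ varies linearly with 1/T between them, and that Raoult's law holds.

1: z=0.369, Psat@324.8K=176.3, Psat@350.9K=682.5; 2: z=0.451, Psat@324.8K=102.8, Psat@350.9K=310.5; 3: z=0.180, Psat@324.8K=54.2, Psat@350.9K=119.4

Dew-point temperature: Σzᵢ·P/Pᵢˢᵃᵗ(T) = 1. Interpolate ln Pᵢˢᵃᵗ = aᵢ + bᵢ/T.
  T = 324.8 K: ΣzᵢP/Pᵢˢᵃᵗ = 2.0043
  T = 350.9 K: ΣzᵢP/Pᵢˢᵃᵗ = 0.7159
  T = 337.9 K: ΣzᵢP/Pᵢˢᵃᵗ = 1.1656
  T = 344.4 K: ΣzᵢP/Pᵢˢᵃᵗ = 0.9082
  T = 341.1 K: ΣzᵢP/Pᵢˢᵃᵗ = 1.0293
  T = 342.8 K: ΣzᵢP/Pᵢˢᵃᵗ = 0.9646
Interpolating between 341.1 K and 342.8 K gives T ≈ 341.9 K.

T = 341.9 K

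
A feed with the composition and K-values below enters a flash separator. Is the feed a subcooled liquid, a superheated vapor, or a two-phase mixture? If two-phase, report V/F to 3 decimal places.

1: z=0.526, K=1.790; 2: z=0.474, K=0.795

ΣzᵢKᵢ = 1.318; Σzᵢ/Kᵢ = 0.890.
Since Σzᵢ/Kᵢ < 1 the mixture is above its dew point — single vapor phase.

superheated vapor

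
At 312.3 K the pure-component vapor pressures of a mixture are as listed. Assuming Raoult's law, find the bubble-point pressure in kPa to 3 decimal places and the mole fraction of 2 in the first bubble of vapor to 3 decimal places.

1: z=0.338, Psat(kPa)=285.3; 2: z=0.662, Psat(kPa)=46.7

Pbub = 127.347 kPa, y_2 = 0.243

At the bubble point ψ → 0, so ΣzᵢKᵢ = 1 with Kᵢ = Pᵢˢᵃᵗ/P ⇒ P = ΣzᵢPᵢˢᵃᵗ.
P = 0.338·285.3 + 0.662·46.7 = 127.347 kPa
yᵢ = zᵢPᵢˢᵃᵗ/P ⇒ y_2 = 0.662·46.7/127.347 = 0.243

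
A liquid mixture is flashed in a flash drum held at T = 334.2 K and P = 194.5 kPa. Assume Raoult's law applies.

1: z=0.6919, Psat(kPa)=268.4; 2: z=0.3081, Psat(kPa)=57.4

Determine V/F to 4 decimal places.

V/F = 0.1707

Raoult's law: Kᵢ = Pᵢˢᵃᵗ/P = Pᵢˢᵃᵗ/194.5.
  K_1 = 268.4/194.5 = 1.379949, K_2 = 57.4/194.5 = 0.295116
Material balance + equilibrium reduce to Σ zᵢ(Kᵢ−1)/(1+V/F(Kᵢ−1)) = 0.
Check two-phase: ΣzᵢKᵢ = 1.0457 > 1 and Σzᵢ/Kᵢ = 1.5454 > 1, so g(0) = 0.0457 > 0 and g(1) = -0.5454 < 0.
Newton–Raphson from V/F = 0.5:
  V/F = 0.5000: g = -0.11446, g' = -0.4356 → V/F = 0.2372
  V/F = 0.2372: g = -0.01964, g' = -0.3048 → V/F = 0.1728
  V/F = 0.1728: g = -0.00061, g' = -0.2865 → V/F = 0.1707
Converged at V/F = 0.1707.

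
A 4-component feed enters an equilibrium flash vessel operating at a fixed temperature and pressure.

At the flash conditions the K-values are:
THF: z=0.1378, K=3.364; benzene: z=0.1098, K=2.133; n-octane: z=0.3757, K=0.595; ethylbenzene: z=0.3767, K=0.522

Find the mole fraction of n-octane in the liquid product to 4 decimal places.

Material balance + equilibrium reduce to Σ zᵢ(Kᵢ−1)/(1+ψ(Kᵢ−1)) = 0.
g(0) = ΣzᵢKᵢ − 1 = 0.1179 and g(1) = 1 − Σzᵢ/Kᵢ = -0.4455, so a root lies in (0, 1).
Iterate (Newton) starting at ψ = 0.5:
  ψ = 0.5000: g = -0.19870, g' = -0.4647 → ψ = 0.0724
  ψ = 0.0724: g = 0.04984, g' = -0.8396 → ψ = 0.1318
  ψ = 0.1318: g = 0.00372, g' = -0.7212 → ψ = 0.1369
  ψ = 0.1369: g = 0.00002, g' = -0.7127 → ψ = 0.1370
Converged at ψ = 0.1370.
Compositions from xᵢ = zᵢ/(1+ψ(Kᵢ−1)), yᵢ = Kᵢxᵢ:
  THF: x = 0.1041, y = 0.3502
  benzene: x = 0.0950, y = 0.2027
  n-octane: x = 0.3978, y = 0.2367
  ethylbenzene: x = 0.4031, y = 0.2104

x_n-octane = 0.3978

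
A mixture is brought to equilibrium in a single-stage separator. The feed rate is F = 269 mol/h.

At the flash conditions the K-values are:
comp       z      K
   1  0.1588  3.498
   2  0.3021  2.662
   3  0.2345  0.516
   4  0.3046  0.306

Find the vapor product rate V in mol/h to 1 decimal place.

Rachford–Rice: g(ψ) = Σ zᵢ(Kᵢ−1)/(1+ψ(Kᵢ−1)) = 0.
Check two-phase: ΣzᵢKᵢ = 1.5739 > 1 and Σzᵢ/Kᵢ = 1.6088 > 1, so g(0) = 0.5739 > 0 and g(1) = -0.6088 < 0.
Newton iteration, ψ⁰ = 0.5:
  ψ = 0.5000: g = -0.02286, g' = -0.8845 → ψ = 0.4742
Converged at ψ = 0.4742.
Then V = ψ·F = 0.4742·269 = 127.6 mol/h and L = F − V = 141.4 mol/h.

V = 127.6 mol/h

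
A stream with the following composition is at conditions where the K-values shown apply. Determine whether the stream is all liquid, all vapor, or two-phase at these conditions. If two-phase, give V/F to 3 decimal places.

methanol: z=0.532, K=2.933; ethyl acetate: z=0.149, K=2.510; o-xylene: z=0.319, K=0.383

two-phase, V/F = 0.929

ΣzᵢKᵢ = 2.057; Σzᵢ/Kᵢ = 1.074.
Both exceed 1, so a two-phase solution exists.
Let ψ = V/F and solve Σ zᵢ(Kᵢ−1)/(1+ψ(Kᵢ−1)) = 0.
Newton–Raphson from ψ = 0.5:
  ψ = 0.500: g = 0.3665, g' = -0.878 → ψ = 0.917
  ψ = 0.917: g = 0.0117, g' = -0.963 → ψ = 0.929
Converged at ψ = 0.929.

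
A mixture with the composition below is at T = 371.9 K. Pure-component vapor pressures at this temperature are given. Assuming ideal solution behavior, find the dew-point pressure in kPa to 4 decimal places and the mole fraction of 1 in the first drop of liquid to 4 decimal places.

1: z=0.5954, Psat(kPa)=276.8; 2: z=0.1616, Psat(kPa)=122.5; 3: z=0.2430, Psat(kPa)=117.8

Pdew = 180.7333 kPa, x_1 = 0.3888

At the dew point ψ → 1, so Σzᵢ/Kᵢ = 1 with Kᵢ = Pᵢˢᵃᵗ/P ⇒ 1/P = Σzᵢ/Pᵢˢᵃᵗ.
1/P = 0.5954/276.8 + 0.1616/122.5 + 0.2430/117.8 = 0.0055330 ⇒ P = 180.7333 kPa
xᵢ = zᵢP/Pᵢˢᵃᵗ ⇒ x_1 = 0.5954·180.7333/276.8 = 0.3888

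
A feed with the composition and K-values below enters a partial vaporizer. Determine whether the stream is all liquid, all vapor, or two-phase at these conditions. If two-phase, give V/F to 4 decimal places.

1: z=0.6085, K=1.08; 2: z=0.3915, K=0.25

ΣzᵢKᵢ = 0.7551; Σzᵢ/Kᵢ = 2.1294.
Since ΣzᵢKᵢ < 1 the mixture is below its bubble point — single liquid phase.

all liquid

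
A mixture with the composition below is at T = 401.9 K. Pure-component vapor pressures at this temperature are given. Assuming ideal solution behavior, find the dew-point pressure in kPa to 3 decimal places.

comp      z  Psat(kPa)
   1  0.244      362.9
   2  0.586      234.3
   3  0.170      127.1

Pdew = 221.682 kPa

At the dew point ψ → 1, so Σzᵢ/Kᵢ = 1 with Kᵢ = Pᵢˢᵃᵗ/P ⇒ 1/P = Σzᵢ/Pᵢˢᵃᵗ.
1/P = 0.244/362.9 + 0.586/234.3 + 0.170/127.1 = 0.004511 ⇒ P = 221.682 kPa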